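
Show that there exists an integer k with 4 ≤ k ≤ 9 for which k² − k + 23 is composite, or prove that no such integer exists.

At k = 4: 4² − 4 + 23 = 35 = 5·7, which is composite.

k = 4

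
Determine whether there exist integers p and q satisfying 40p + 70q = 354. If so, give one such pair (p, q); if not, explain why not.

There are no such integers.

gcd(40, 70) = 10, so every integer of the form 40p + 70q is a multiple of 10.
But 354 is not a multiple of 10 (it leaves remainder 4).
Therefore 40p + 70q = 354 has no solution in integers.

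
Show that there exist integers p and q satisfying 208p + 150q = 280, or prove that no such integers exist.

p = 10, q = -12

gcd(208, 150) = 2, and 2 divides 280, so integer solutions exist.
Dividing through by 2 reduces the equation to 104p + 75q = 140.
Euclidean algorithm: 104 = 1·75 + 29, 75 = 2·29 + 17, 29 = 1·17 + 12, 17 = 1·12 + 5, 12 = 2·5 + 2, 5 = 2·2 + 1, 2 = 2·1 + 0.
Working back up the chain: 1 = 5 − 2·2 = 5 − 2·(12 − 2·5) = −2·12 + 5·5 = −2·12 + 5·(17 − 1·12) = 5·17 − 7·12 = 5·17 − 7·(29 − 1·17) = −7·29 + 12·17 = −7·29 + 12·(75 − 2·29) = 12·75 − 31·29 = 12·75 − 31·(104 − 1·75) = −31·104 + 43·75. So 104·(-31) + 75·43 = 1.
Scaling by 140 gives the particular solution (p, q) = (-4340, 6020).
Shifting by a multiple of (75, −104) keeps it a solution: p = -4340 + 58·75 = 10, q = 6020 − 58·104 = -12.
Indeed 208·10 + 150·(-12) = 2080 − 1800 = 280.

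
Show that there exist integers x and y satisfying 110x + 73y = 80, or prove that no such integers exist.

x = 14, y = -20

Since gcd(110, 73) = 1, every integer is an integer combination of 110 and 73.
Euclidean algorithm: 110 = 1·73 + 37, 73 = 1·37 + 36, 37 = 1·36 + 1, 36 = 36·1 + 0.
Unwinding: 1 = 37 − 1·36 = 37 − (73 − 1·37) = −73 + 2·37 = −73 + 2·(110 − 1·73) = 2·110 − 3·73, i.e. 110·2 + 73·(-3) = 1.
Multiplying through by 80: x = 2·80 = 160, y = (-3)·80 = -240 is a solution.
The general solution is x = 160 + 73k, y = -240 − 110k; taking k = -2 gives the smaller pair x = 14, y = -20.
Check: 110·14 + 73·(-20) = 1540 − 1460 = 80. ✓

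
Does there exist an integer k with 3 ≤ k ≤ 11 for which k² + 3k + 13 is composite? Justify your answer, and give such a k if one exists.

k = 10

At k = 10: 10² + 3·10 + 13 = 143 = 11·13, which is composite.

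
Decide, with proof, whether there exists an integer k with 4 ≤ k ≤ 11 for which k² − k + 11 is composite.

At k = 11: 11² − 11 + 11 = 121 = 11·11, which is composite.

k = 11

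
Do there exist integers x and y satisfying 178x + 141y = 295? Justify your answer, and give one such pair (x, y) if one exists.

x = 88, y = -109

Since gcd(178, 141) = 1, every integer is an integer combination of 178 and 141.
Dividing repeatedly: 178 = 1·141 + 37, 141 = 3·37 + 30, 37 = 1·30 + 7, 30 = 4·7 + 2, 7 = 3·2 + 1, 2 = 2·1 + 0.
Working back up the chain: 1 = 7 − 3·2 = 7 − 3·(30 − 4·7) = −3·30 + 13·7 = −3·30 + 13·(37 − 1·30) = 13·37 − 16·30 = 13·37 − 16·(141 − 3·37) = −16·141 + 61·37 = −16·141 + 61·(178 − 1·141) = 61·178 − 77·141. So 178·61 + 141·(-77) = 1.
Times 295: 178·17995 + 141·(-22715) = 295, so (17995, -22715) solves it.
Subtracting 127·141 from x and adding 127·178 to y gives the tidier solution (88, -109).
Check: 178·88 + 141·(-109) = 15664 − 15369 = 295. ✓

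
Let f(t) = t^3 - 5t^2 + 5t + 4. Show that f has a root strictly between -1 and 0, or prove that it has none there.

Such a root exists.

f(-1) = -7 and f(0) = 4, which have opposite signs.
Since f is a polynomial it is continuous on [-1, 0].
By the Intermediate Value Theorem, f takes the value 0 somewhere in the open interval.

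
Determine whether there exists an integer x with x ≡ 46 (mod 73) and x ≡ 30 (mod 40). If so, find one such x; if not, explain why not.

The moduli 73 and 40 are coprime, so by the Chinese Remainder Theorem a unique solution modulo 2920 exists.
Any solution of the first congruence is x = 46 + 73t; substituting into the second, 73t ≡ 30 − 46 ≡ 24 (mod 40).
73 ≡ 33 (mod 40), so this reads 33t ≡ 24 (mod 40). Since 33·17 = 561 = 14·40 + 1, the inverse of 33 mod 40 is 17.
Therefore t ≡ 17·24 = 408 ≡ 8 (mod 40).
With t = 8: x = 46 + 73·8 = 630.
Check: 630 mod 73 = 46, 630 mod 40 = 30. ✓

x = 630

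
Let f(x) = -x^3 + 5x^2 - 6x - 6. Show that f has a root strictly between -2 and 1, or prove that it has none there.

f(-2) = 34 and f(1) = -8, which have opposite signs.
As a polynomial, f is continuous on every closed interval.
By the Intermediate Value Theorem f must vanish at some point of (-2, 1).

Such a root exists.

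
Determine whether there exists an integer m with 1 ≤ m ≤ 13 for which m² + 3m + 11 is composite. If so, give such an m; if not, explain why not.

At m = 4: 4² + 3·4 + 11 = 39 = 3·13, which is composite.

m = 4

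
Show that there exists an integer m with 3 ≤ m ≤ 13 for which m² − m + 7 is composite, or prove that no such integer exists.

At m = 5: 5² − 5 + 7 = 27 = 3·9, which is composite.

m = 5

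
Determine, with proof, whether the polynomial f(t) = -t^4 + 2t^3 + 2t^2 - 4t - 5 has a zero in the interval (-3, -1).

f(-3) = -110 and f(-1) = -2, both negative, so a sign-change argument is unavailable; we show f keeps this sign on the whole interval.
Substitute t = -1 − u, where 0 < u < 2 on the interval. Expanding, f(-1 − u) = -u^4 - 6u^3 - 10u^2 - 2u - 2.
The nonzero coefficients here are all negative, so for u > 0 every term is negative (or zero), and the constant term -2 is strictly negative.
Therefore f(t) < 0 throughout (-3, -1), and f has no zero there.

No.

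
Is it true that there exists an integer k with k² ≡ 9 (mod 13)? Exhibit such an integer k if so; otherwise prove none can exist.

k = 10

Take k = 10. Then 10² = 100 = 7·13 + 9, so 10² ≡ 9 (mod 13).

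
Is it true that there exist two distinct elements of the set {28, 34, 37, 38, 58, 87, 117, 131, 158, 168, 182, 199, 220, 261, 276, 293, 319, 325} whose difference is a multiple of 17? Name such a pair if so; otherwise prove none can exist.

Yes: 38 and 276.

Reduce each element mod 17: 28↦11, 34↦0, 37↦3, 38↦4, 58↦7, 87↦2, 117↦15, 131↦12, 158↦5, 168↦15, 182↦12, 199↦12, 220↦16, 261↦6, 276↦4, 293↦4, 319↦13, 325↦2. The residue 4 repeats (at 38 and 276), and 276 − 38 = 238 = 14·17.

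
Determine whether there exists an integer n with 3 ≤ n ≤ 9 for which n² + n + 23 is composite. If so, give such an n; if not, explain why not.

At n = 8: 8² + 8 + 23 = 95 = 5·19, which is composite.

n = 8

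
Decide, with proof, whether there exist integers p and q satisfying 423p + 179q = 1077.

423 and 179 are coprime, so 423p + 179q ranges over all of ℤ.
Euclidean algorithm: 423 = 2·179 + 65, 179 = 2·65 + 49, 65 = 1·49 + 16, 49 = 3·16 + 1, 16 = 16·1 + 0.
Back-substituting, 1 = 49 − 3·16 = 49 − 3·(65 − 1·49) = −3·65 + 4·49 = −3·65 + 4·(179 − 2·65) = 4·179 − 11·65 = 4·179 − 11·(423 − 2·179) = −11·423 + 26·179; that is, 423·(-11) + 179·26 = 1.
Times 1077: 423·(-11847) + 179·28002 = 1077, so (-11847, 28002) solves it.
Adding 67·179 to p and subtracting 67·423 from q gives the tidier solution (146, -339).
Indeed 423·146 + 179·(-339) = 61758 − 60681 = 1077.

p = 146, q = -339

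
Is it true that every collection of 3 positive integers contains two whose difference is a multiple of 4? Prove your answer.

Try 3 consecutive integers, 3, 4, 5. Their remainders mod 4 are 3, 0, 1 — pairwise different, as any 3 ≤ 4 consecutive integers have distinct residues.
The differences between them range over 1, …, 2, none of which is divisible by 4.

No; for instance {3, 4, 5} is a counterexample.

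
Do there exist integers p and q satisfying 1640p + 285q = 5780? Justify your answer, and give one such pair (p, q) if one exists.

p = 7, q = -20

Since gcd(1640, 285) = 5 and 5780 = 5·1156, Bézout's identity guarantees a solution.
Dividing through by 5 reduces the equation to 328p + 57q = 1156.
Run the Euclidean algorithm on 328 and 57: 328 = 5·57 + 43, 57 = 1·43 + 14, 43 = 3·14 + 1, 14 = 14·1 + 0.
Unwinding: 1 = 43 − 3·14 = 43 − 3·(57 − 1·43) = −3·57 + 4·43 = −3·57 + 4·(328 − 5·57) = 4·328 − 23·57, i.e. 328·4 + 57·(-23) = 1.
Scaling by 1156 gives the particular solution (p, q) = (4624, -26588).
Shifting by a multiple of (57, −328) keeps it a solution: p = 4624 − 81·57 = 7, q = -26588 + 81·328 = -20.
Indeed 1640·7 + 285·(-20) = 11480 − 5700 = 5780.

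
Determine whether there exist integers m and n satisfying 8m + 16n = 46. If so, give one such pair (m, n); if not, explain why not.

There are no such integers.

Both 8 and 16 are divisible by gcd(8, 16) = 8, hence so is any combination 8m + 16n.
However 46 leaves remainder 6 on division by 8.
So the equation is unsolvable over ℤ.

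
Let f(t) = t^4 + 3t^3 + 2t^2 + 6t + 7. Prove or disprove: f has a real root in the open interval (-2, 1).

Yes, f has a root in the interval.

f(-2) = -5 and f(1) = 19, which have opposite signs.
Since f is a polynomial it is continuous on [-2, 1].
By the Intermediate Value Theorem f must vanish at some point of (-2, 1).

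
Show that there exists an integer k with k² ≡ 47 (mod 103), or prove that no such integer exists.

Apply Euler's criterion with the prime 103: 47 is a quadratic residue iff 47^51 ≡ 1 (mod 103), and a non-residue iff it is ≡ −1.
Squaring successively (mod 103): 47^2 = 2209 ≡ 46; 47^4 ≡ 46² = 2116 ≡ 56; 47^8 ≡ 56² = 3136 ≡ 46; 47^16 ≡ 46² = 2116 ≡ 56; 47^32 ≡ 56² = 3136 ≡ 46.
Since 51 = 32 + 16 + 2 + 1, 47^51 ≡ 46 · 56 · 46 · 47; multiplying out mod 103: 46·56 = 2576 ≡ 1, then 1·46 = 46 ≡ 46, then 46·47 = 2162 ≡ 102. Thus 47^51 ≡ 102 ≡ −1 (mod 103).
The value −1 means 47 is a non-residue modulo 103, so k² ≡ 47 (mod 103) is impossible.

No, no such integer exists.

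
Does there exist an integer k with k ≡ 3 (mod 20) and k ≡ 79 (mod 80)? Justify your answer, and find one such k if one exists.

Reduce both congruences modulo 20, which divides 20 and 80: they say k ≡ 3 (mod 20) and k ≡ 79 (mod 20).
These are incompatible: 3 − 79 = -76 is not divisible by 20.
Hence the system has no solution.

No, no such integer exists.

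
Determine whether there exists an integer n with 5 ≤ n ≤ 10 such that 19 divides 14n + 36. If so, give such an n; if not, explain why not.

No such integer n in that range exists.

For n = 5, 6, …, 10 the values of 14n + 36 modulo 19 are 11, 6, 1, 15, 10, 5 respectively.
None is 0, so 19 never divides 14n + 36 on this range.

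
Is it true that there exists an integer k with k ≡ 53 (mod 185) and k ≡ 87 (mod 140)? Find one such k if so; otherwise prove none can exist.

Both moduli are multiples of 5 = gcd(185, 140), so any solution would satisfy k ≡ 53 and k ≡ 87 modulo 5 simultaneously.
These are incompatible: 53 − 87 = -34 is not divisible by 5.
Therefore no such k exists.

No such integer exists.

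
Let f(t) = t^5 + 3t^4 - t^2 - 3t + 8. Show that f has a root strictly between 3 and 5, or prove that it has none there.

The endpoint values f(3) = 476 and f(5) = 4968 are both positive. Claim: f(t) > 0 for every t in (3, 5).
Shift to the endpoint 3: with t = 3 + u (0 < u < 2), one computes f(3 + u) = u^5 + 18u^4 + 126u^3 + 431u^2 + 720u + 476.
The nonzero coefficients here are all positive, so for u > 0 every term is positive (or zero), and the constant term 476 is strictly positive.
Therefore f(t) > 0 throughout (3, 5), and f has no zero there.

No such root exists.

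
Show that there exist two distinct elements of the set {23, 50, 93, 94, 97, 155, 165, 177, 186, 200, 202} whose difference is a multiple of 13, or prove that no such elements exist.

There is no such pair.

Reduce each element modulo 13: 23↦10, 50↦11, 93↦2, 94↦3, 97↦6, 155↦12, 165↦9, 177↦8, 186↦4, 200↦5, 202↦7.
These 11 residues are pairwise different, hence no difference of two elements is divisible by 13.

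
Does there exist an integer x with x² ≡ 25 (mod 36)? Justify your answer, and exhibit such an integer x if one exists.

Take x = 13. Then 13² = 169 = 4·36 + 25, so 13² ≡ 25 (mod 36).

x = 13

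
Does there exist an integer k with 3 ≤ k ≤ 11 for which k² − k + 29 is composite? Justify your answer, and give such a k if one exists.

k = 8

At k = 8: 8² − 8 + 29 = 85 = 5·17, which is composite.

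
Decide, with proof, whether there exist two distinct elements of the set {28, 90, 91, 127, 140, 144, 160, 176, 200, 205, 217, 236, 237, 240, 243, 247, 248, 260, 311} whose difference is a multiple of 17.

Reduce each element mod 17: 28↦11, 90↦5, 91↦6, 127↦8, 140↦4, 144↦8, 160↦7, 176↦6, 200↦13, 205↦1, 217↦13, 236↦15, 237↦16, 240↦2, 243↦5, 247↦9, 248↦10, 260↦5, 311↦5. The residue 5 repeats (at 90 and 243), and 243 − 90 = 153 = 9·17.

Yes: 90 and 243.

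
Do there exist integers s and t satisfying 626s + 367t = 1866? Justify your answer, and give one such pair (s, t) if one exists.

s = 207, t = -348

Since gcd(626, 367) = 1, every integer is an integer combination of 626 and 367.
Dividing repeatedly: 626 = 1·367 + 259, 367 = 1·259 + 108, 259 = 2·108 + 43, 108 = 2·43 + 22, 43 = 1·22 + 21, 22 = 1·21 + 1, 21 = 21·1 + 0.
Working back up the chain: 1 = 22 − 1·21 = 22 − (43 − 1·22) = −43 + 2·22 = −43 + 2·(108 − 2·43) = 2·108 − 5·43 = 2·108 − 5·(259 − 2·108) = −5·259 + 12·108 = −5·259 + 12·(367 − 1·259) = 12·367 − 17·259 = 12·367 − 17·(626 − 1·367) = −17·626 + 29·367. So 626·(-17) + 367·29 = 1.
Times 1866: 626·(-31722) + 367·54114 = 1866, so (-31722, 54114) solves it.
Adding 87·367 to s and subtracting 87·626 from t gives the tidier solution (207, -348).
Indeed 626·207 + 367·(-348) = 129582 − 127716 = 1866.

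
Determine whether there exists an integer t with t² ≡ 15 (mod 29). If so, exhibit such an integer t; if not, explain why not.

29 is prime, so by Euler's criterion 15 is a square mod 29 iff 15^((29−1)/2) = 15^14 ≡ 1 (mod 29).
Squaring successively (mod 29): 15^2 = 225 ≡ 22; 15^4 ≡ 22² = 484 ≡ 20; 15^8 ≡ 20² = 400 ≡ 23.
Since 14 = 8 + 4 + 2, 15^14 ≡ 23 · 20 · 22; multiplying out mod 29: 23·20 = 460 ≡ 25, then 25·22 = 550 ≡ 28. Thus 15^14 ≡ 28 ≡ −1 (mod 29).
By Euler's criterion 15 is a quadratic non-residue mod 29: no t satisfies t² ≡ 15 (mod 29).

No such integer exists.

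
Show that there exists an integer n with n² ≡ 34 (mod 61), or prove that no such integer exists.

n = 41

Take n = 41. Then 41² = 1681 = 27·61 + 34, so 41² ≡ 34 (mod 61).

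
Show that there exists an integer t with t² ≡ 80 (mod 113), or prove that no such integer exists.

There is no such integer.

113 is prime, so by Euler's criterion 80 is a square mod 113 iff 80^((113−1)/2) = 80^56 ≡ 1 (mod 113).
Repeated squaring mod 113: 80^2 = 6400 ≡ 72; 80^4 ≡ 72² = 5184 ≡ 99; 80^8 ≡ 99² = 9801 ≡ 83; 80^16 ≡ 83² = 6889 ≡ 109; 80^32 ≡ 109² = 11881 ≡ 16.
Since 56 = 32 + 16 + 8, 80^56 ≡ 16 · 109 · 83; multiplying out mod 113: 16·109 = 1744 ≡ 49, then 49·83 = 4067 ≡ 112. Thus 80^56 ≡ 112 ≡ −1 (mod 113).
By Euler's criterion 80 is a quadratic non-residue mod 113: no t satisfies t² ≡ 80 (mod 113).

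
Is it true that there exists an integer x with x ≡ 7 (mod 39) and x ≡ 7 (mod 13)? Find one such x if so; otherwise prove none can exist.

The moduli are not coprime: gcd(39, 13) = 13. Compatibility requires 13 ∣ (7 − 7) = 0, which holds, so solutions exist.
The smallest candidate x = 7 works directly: 7 ≡ 7 (mod 13).
Check: 7 mod 39 = 7, 7 mod 13 = 7. ✓

x = 7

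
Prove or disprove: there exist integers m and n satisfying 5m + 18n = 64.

5 and 18 are coprime, so 5m + 18n ranges over all of ℤ.
Run the Euclidean algorithm on 18 and 5: 18 = 3·5 + 3, 5 = 1·3 + 2, 3 = 1·2 + 1, 2 = 2·1 + 0.
Working back up the chain: 1 = 3 − 1·2 = 3 − (5 − 1·3) = −5 + 2·3 = −5 + 2·(18 − 3·5) = 2·18 − 7·5. So 5·(-7) + 18·2 = 1.
Times 64: 5·(-448) + 18·128 = 64, so (-448, 128) solves it.
The general solution is m = -448 + 18k, n = 128 − 5k; taking k = 25 gives the smaller pair m = 2, n = 3.
Indeed 5·2 + 18·3 = 10 + 54 = 64.

m = 2, n = 3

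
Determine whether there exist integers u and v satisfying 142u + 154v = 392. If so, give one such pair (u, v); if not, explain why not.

u = 70, v = -62

Since gcd(142, 154) = 2 and 392 = 2·196, Bézout's identity guarantees a solution.
Dividing through by 2 reduces the equation to 71u + 77v = 196.
Euclidean algorithm: 77 = 1·71 + 6, 71 = 11·6 + 5, 6 = 1·5 + 1, 5 = 5·1 + 0.
Unwinding: 1 = 6 − 1·5 = 6 − (71 − 11·6) = −71 + 12·6 = −71 + 12·(77 − 1·71) = 12·77 − 13·71, i.e. 71·(-13) + 77·12 = 1.
Multiplying through by 196: u = (-13)·196 = -2548, v = 12·196 = 2352 is a solution.
Shifting by a multiple of (77, −71) keeps it a solution: u = -2548 + 34·77 = 70, v = 2352 − 34·71 = -62.
Check: 142·70 + 154·(-62) = 9940 − 9548 = 392. ✓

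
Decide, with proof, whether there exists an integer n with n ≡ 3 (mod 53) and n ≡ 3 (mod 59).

n = 3

gcd(53, 59) = 1, so the Chinese Remainder Theorem guarantees exactly one residue class mod 3127 satisfying both.
Write n = 3 + 53t and require 3 + 53t ≡ 3 (mod 59), i.e. 53t ≡ 0 (mod 59).
t = 0 satisfies this.
With t = 0: n = 3 + 53·0 = 3.
Indeed 3 ≡ 3 (mod 53) and 3 ≡ 3 (mod 59).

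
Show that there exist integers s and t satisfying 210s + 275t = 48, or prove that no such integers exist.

No such integers exist.

gcd(210, 275) = 5, so every integer of the form 210s + 275t is a multiple of 5.
However 48 leaves remainder 3 on division by 5.
Hence no integers s, t satisfy the equation.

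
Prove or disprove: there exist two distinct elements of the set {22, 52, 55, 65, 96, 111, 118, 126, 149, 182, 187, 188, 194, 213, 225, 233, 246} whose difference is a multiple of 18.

Two integers differ by a multiple of 18 exactly when they have the same residue mod 18. The residues are 22↦4, 52↦16, 55↦1, 65↦11, 96↦6, 111↦3, 118↦10, 126↦0, 149↦5, 182↦2, 187↦7, 188↦8, 194↦14, 213↦15, 225↦9, 233↦17, 246↦12.
No residue repeats among the 17 elements, so no pair has difference ≡ 0 (mod 18).

No, no such pair exists.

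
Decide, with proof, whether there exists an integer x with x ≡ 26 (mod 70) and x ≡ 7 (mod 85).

Both moduli are multiples of 5 = gcd(70, 85), so any solution would satisfy x ≡ 26 and x ≡ 7 modulo 5 simultaneously.
These are incompatible: 26 − 7 = 19 is not divisible by 5.
So no integer satisfies both congruences.

No such integer exists.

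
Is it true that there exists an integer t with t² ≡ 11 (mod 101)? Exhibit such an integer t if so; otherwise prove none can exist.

No such integer exists.

101 is prime, so by Euler's criterion 11 is a square mod 101 iff 11^((101−1)/2) = 11^50 ≡ 1 (mod 101).
Squaring successively (mod 101): 11^2 = 121 ≡ 20; 11^4 ≡ 20² = 400 ≡ 97; 11^8 ≡ 97² = 9409 ≡ 16; 11^16 ≡ 16² = 256 ≡ 54; 11^32 ≡ 54² = 2916 ≡ 88.
Since 50 = 32 + 16 + 2, 11^50 ≡ 88 · 54 · 20; multiplying out mod 101: 88·54 = 4752 ≡ 5, then 5·20 = 100 ≡ 100. Thus 11^50 ≡ 100 ≡ −1 (mod 101).
By Euler's criterion 11 is a quadratic non-residue mod 101: no t satisfies t² ≡ 11 (mod 101).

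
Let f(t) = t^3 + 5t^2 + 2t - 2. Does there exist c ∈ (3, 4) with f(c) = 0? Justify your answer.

The endpoint values f(3) = 76 and f(4) = 150 are both positive. Claim: f(t) > 0 for every t in (3, 4).
Substitute t = 3 + u, where 0 < u < 1 on the interval. Expanding, f(3 + u) = u^3 + 14u^2 + 59u + 76.
All 4 nonzero coefficients of this polynomial in u are positive; hence for u > 0 the value is a sum of positive terms (the constant 76 among them).
So f is strictly positive on (3, 4); no root exists in the interval.

f has no root in that interval.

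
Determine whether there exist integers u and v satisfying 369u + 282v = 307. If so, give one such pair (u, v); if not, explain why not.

Any value of 369u + 282v is a multiple of gcd(369, 282) = 3.
But 307 is not a multiple of 3 (it leaves remainder 1).
Therefore 369u + 282v = 307 has no solution in integers.

No, no such integers exist.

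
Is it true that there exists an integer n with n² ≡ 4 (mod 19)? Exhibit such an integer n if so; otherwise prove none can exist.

n = 2

Take n = 2. Then 2² = 4, and since 0 ≤ 4 < 19 this is already reduced: 2² ≡ 4 (mod 19).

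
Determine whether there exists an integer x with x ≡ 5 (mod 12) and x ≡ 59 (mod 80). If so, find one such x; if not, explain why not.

Both moduli are multiples of 4 = gcd(12, 80), so any solution would satisfy x ≡ 5 and x ≡ 59 modulo 4 simultaneously.
However 5 ≡ 1 and 59 ≡ 3 (mod 4), and 1 ≠ 3.
Therefore no such x exists.

No, no such integer exists.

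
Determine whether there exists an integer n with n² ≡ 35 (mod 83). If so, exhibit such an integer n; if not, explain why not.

Apply Euler's criterion with the prime 83: 35 is a quadratic residue iff 35^41 ≡ 1 (mod 83), and a non-residue iff it is ≡ −1.
Repeated squaring mod 83: 35^2 = 1225 ≡ 63; 35^4 ≡ 63² = 3969 ≡ 68; 35^8 ≡ 68² = 4624 ≡ 59; 35^16 ≡ 59² = 3481 ≡ 78; 35^32 ≡ 78² = 6084 ≡ 25.
Since 41 = 32 + 8 + 1, 35^41 ≡ 25 · 59 · 35; multiplying out mod 83: 25·59 = 1475 ≡ 64, then 64·35 = 2240 ≡ 82. Thus 35^41 ≡ 82 ≡ −1 (mod 83).
By Euler's criterion 35 is a quadratic non-residue mod 83: no n satisfies n² ≡ 35 (mod 83).

There is no such integer.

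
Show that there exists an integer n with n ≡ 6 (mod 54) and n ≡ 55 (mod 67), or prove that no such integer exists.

The moduli 54 and 67 are coprime, so by the Chinese Remainder Theorem a unique solution modulo 3618 exists.
Write n = 6 + 54t and require 6 + 54t ≡ 55 (mod 67), i.e. 54t ≡ 49 (mod 67).
To invert 54 modulo 67: 67 = 1·54 + 13, 54 = 4·13 + 2, 13 = 6·2 + 1, 2 = 2·1 + 0, and unwinding, 1 = 13 − 6·2 = 13 − 6·(54 − 4·13) = −6·54 + 25·13 = −6·54 + 25·(67 − 1·54) = 25·67 − 31·54. Thus 54⁻¹ ≡ -31 ≡ 36 (mod 67).
Therefore t ≡ 36·49 = 1764 ≡ 22 (mod 67).
Taking t = 22 gives n = 6 + 54·22 = 1194.
Check: 1194 mod 54 = 6, 1194 mod 67 = 55. ✓

n = 1194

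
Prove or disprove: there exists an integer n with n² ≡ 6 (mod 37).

No, no such integer exists.

37 is prime, so by Euler's criterion 6 is a square mod 37 iff 6^((37−1)/2) = 6^18 ≡ 1 (mod 37).
Repeated squaring mod 37: 6^2 = 36 ≡ 36; 6^4 ≡ 36² = 1296 ≡ 1; 6^8 ≡ 1² = 1 ≡ 1; 6^16 ≡ 1² = 1 ≡ 1.
Since 18 = 16 + 2, 6^18 ≡ 1 · 36; multiplying out mod 37: 1·36 = 36 ≡ 36. Thus 6^18 ≡ 36 ≡ −1 (mod 37).
The value −1 means 6 is a non-residue modulo 37, so n² ≡ 6 (mod 37) is impossible.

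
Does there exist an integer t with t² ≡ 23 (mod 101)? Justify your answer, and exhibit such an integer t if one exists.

t = 86

Take t = 86. Then 86² = 7396 = 73·101 + 23, so 86² ≡ 23 (mod 101).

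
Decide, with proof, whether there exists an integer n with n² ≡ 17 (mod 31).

Apply Euler's criterion with the prime 31: 17 is a quadratic residue iff 17^15 ≡ 1 (mod 31), and a non-residue iff it is ≡ −1.
Repeated squaring mod 31: 17^2 = 289 ≡ 10; 17^4 ≡ 10² = 100 ≡ 7; 17^8 ≡ 7² = 49 ≡ 18.
Since 15 = 8 + 4 + 2 + 1, 17^15 ≡ 18 · 7 · 10 · 17; multiplying out mod 31: 18·7 = 126 ≡ 2, then 2·10 = 20 ≡ 20, then 20·17 = 340 ≡ 30. Thus 17^15 ≡ 30 ≡ −1 (mod 31).
The value −1 means 17 is a non-residue modulo 31, so n² ≡ 17 (mod 31) is impossible.

No such integer exists.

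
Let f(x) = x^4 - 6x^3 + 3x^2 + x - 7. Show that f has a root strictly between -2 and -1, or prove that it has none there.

f has no root in that interval.

f(-2) = 67 and f(-1) = 2, both positive, so a sign-change argument is unavailable; we show f keeps this sign on the whole interval.
Shift to the endpoint -1: with x = -1 − u (0 < u < 1), one computes f(-1 − u) = u^4 + 10u^3 + 27u^2 + 27u + 2.
The nonzero coefficients here are all positive, so for u > 0 every term is positive (or zero), and the constant term 2 is strictly positive.
So f is strictly positive on (-2, -1); no root exists in the interval.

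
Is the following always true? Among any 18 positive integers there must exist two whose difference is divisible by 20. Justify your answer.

No, the set {15, 16, 17, 18, 19, 20, 21, 22, 23, 24, 25, 26, 27, 28, 29, 30, 31, 32} is a counterexample.

Try 18 consecutive integers, 15, 16, …, 32. Their remainders mod 20 are 15, 16, 17, 18, 19, 0, 1, 2, 3, 4, 5, 6, 7, 8, 9, 10, 11, 12 — pairwise different, as any 18 ≤ 20 consecutive integers have distinct residues.
The differences between them range over 1, …, 17, none of which is divisible by 20.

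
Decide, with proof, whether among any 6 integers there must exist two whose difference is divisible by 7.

Try 6 consecutive integers, 1, 2, …, 6. Their remainders mod 7 are 1, 2, 3, 4, 5, 6 — pairwise different, as any 6 ≤ 7 consecutive integers have distinct residues.
The differences between them range over 1, …, 5, none of which is divisible by 7.

No; for instance {1, 2, 3, 4, 5, 6} is a counterexample.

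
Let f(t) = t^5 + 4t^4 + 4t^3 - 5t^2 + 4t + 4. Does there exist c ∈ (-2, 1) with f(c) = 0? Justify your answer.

f(-2) = -24 and f(1) = 12, which have opposite signs.
f is continuous everywhere (it is a polynomial), in particular on [-2, 1].
The Intermediate Value Theorem then guarantees some c ∈ (-2, 1) with f(c) = 0.

Yes, f has a root in the interval.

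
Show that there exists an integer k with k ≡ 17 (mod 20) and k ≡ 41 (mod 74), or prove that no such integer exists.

k = 337

The moduli are not coprime: gcd(20, 74) = 2. Compatibility requires 2 ∣ (41 − 17) = 24, which holds, so solutions exist.
Put k = 17 + 20t, so we need 20t ≡ 24 (mod 74), equivalently (divide by 2) 10t ≡ 12 (mod 37).
Since 10·26 = 260 = 7·37 + 1, the inverse of 10 mod 37 is 26.
Multiplying by 26: t ≡ 26·12 = 312 ≡ 16 (mod 37).
Then k = 17 + 20·16 = 337.
Verify: 337 = 16·20 + 17 and 337 = 4·74 + 41. ✓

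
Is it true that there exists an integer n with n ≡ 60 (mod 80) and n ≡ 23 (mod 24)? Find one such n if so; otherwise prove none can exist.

No, no such integer exists.

Reduce both congruences modulo 8, which divides 80 and 24: they say n ≡ 60 (mod 8) and n ≡ 23 (mod 8).
However 60 ≡ 4 and 23 ≡ 7 (mod 8), and 4 ≠ 7.
Therefore no such n exists.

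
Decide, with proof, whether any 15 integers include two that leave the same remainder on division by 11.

Yes.

Partition the integers by their residue mod 11; there are 11 classes.
Placing 15 integers into 11 classes, some class receives at least two — say a and b.
So a and b have equal remainders mod 11, which is exactly what was to be shown.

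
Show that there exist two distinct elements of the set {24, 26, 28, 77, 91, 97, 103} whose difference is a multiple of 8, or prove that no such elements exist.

Reduce each element modulo 8: 24↦0, 26↦2, 28↦4, 77↦5, 91↦3, 97↦1, 103↦7.
These 7 residues are pairwise different, hence no difference of two elements is divisible by 8.

No such pair exists.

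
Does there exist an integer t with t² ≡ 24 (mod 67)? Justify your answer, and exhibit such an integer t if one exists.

Take t = 15. Then 15² = 225 = 3·67 + 24, so 15² ≡ 24 (mod 67).

t = 15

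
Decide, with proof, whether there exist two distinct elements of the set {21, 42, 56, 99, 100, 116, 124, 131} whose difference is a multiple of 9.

No, no such pair exists.

Two integers differ by a multiple of 9 exactly when they have the same residue mod 9. The residues are 21↦3, 42↦6, 56↦2, 99↦0, 100↦1, 116↦8, 124↦7, 131↦5.
These 8 residues are pairwise different, hence no difference of two elements is divisible by 9.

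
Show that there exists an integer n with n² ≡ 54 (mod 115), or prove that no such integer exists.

n = 33 works: 33² = 1089, and 1089 − 54 = 1035 = 9·115.

n = 33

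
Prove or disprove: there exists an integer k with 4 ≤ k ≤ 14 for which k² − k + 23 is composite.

At k = 12: 12² − 12 + 23 = 155 = 5·31, which is composite.

k = 12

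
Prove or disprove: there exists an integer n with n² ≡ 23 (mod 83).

n = 43 works: 43² = 1849, and 1849 − 23 = 1826 = 22·83.

n = 43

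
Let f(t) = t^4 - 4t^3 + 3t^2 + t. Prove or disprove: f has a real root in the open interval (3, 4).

f(3) = 3 and f(4) = 52, both positive, so a sign-change argument is unavailable; we show f keeps this sign on the whole interval.
Substitute t = 3 + u, where 0 < u < 1 on the interval. Expanding, f(3 + u) = u^4 + 8u^3 + 21u^2 + 19u + 3.
All 5 nonzero coefficients of this polynomial in u are positive; hence for u > 0 the value is a sum of positive terms (the constant 3 among them).
Therefore f(t) > 0 throughout (3, 4), and f has no zero there.

No such root exists.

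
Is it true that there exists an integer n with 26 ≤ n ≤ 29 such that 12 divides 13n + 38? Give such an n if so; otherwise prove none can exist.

No, no such integer n in that range exists.

At n = 26, 13·26 + 38 = 376 ≡ 4 (mod 12), and each step in n adds 13 ≡ 1 (mod 12), giving residues 4, 5, 6, 7 for n = 26, 27, 28, 29.
None is 0, so 12 never divides 13n + 38 on this range.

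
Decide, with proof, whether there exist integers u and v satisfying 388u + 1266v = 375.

Any value of 388u + 1266v is a multiple of gcd(388, 1266) = 2.
However 375 leaves remainder 1 on division by 2.
Hence no integers u, v satisfy the equation.

There are no such integers.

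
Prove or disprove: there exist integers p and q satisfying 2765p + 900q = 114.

No, no such integers exist.

gcd(2765, 900) = 5, so every integer of the form 2765p + 900q is a multiple of 5.
But 114 = 5·22 + 4, so 5 ∤ 114.
Hence no integers p, q satisfy the equation.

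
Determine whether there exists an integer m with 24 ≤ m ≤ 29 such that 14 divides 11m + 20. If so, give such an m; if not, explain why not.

The values of 11m + 20 for m = 24, 25, …, 29 are 284, 295, 306, 317, 328, 339; reduced mod 14 these are 4, 1, 12, 9, 6, 3.
The residue 0 does not occur, so no m in [24, 29] makes 11m + 20 a multiple of 14.

No, no such integer m in that range exists.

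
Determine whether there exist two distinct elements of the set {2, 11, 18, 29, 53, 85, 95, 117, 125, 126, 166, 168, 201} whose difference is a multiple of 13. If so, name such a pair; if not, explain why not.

No, no such pair exists.

Residues mod 13: 2↦2, 11↦11, 18↦5, 29↦3, 53↦1, 85↦7, 95↦4, 117↦0, 125↦8, 126↦9, 166↦10, 168↦12, 201↦6.
All 13 residues are distinct, so no two elements differ by a multiple of 13.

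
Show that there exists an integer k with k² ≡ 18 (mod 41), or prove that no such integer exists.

Take k = 31. Then 31² = 961 = 23·41 + 18, so 31² ≡ 18 (mod 41).

k = 31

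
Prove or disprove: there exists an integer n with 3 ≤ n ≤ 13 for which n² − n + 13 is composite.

At n = 9: 9² − 9 + 13 = 85 = 5·17, which is composite.

n = 9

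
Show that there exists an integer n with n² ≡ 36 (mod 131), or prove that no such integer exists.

n = 125

Take n = 125. Then 125² = 15625 = 119·131 + 36, so 125² ≡ 36 (mod 131).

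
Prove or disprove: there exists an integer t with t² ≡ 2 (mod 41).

t = 24

Take t = 24. Then 24² = 576 = 14·41 + 2, so 24² ≡ 2 (mod 41).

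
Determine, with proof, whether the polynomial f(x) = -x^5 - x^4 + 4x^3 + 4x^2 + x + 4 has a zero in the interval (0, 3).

Yes, f has a root in the interval.

f(0) = 4 and f(3) = -173, which have opposite signs.
f is continuous everywhere (it is a polynomial), in particular on [0, 3].
By the Intermediate Value Theorem f must vanish at some point of (0, 3).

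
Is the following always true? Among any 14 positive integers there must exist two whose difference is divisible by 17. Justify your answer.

No; for instance {45, 46, 47, 48, 49, 50, 51, 52, 53, 54, 55, 56, 57, 58} is a counterexample.

Try 14 consecutive integers, 45, 46, …, 58. Their remainders mod 17 are 11, 12, 13, 14, 15, 16, 0, 1, 2, 3, 4, 5, 6, 7 — pairwise different, as any 14 ≤ 17 consecutive integers have distinct residues.
No two share a residue, so no pair has difference divisible by 17; the claim fails for this set.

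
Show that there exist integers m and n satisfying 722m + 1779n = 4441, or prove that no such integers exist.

m = 1556, n = -629

Since gcd(722, 1779) = 1, every integer is an integer combination of 722 and 1779.
Run the Euclidean algorithm on 1779 and 722: 1779 = 2·722 + 335, 722 = 2·335 + 52, 335 = 6·52 + 23, 52 = 2·23 + 6, 23 = 3·6 + 5, 6 = 1·5 + 1, 5 = 5·1 + 0.
Back-substituting, 1 = 6 − 1·5 = 6 − (23 − 3·6) = −23 + 4·6 = −23 + 4·(52 − 2·23) = 4·52 − 9·23 = 4·52 − 9·(335 − 6·52) = −9·335 + 58·52 = −9·335 + 58·(722 − 2·335) = 58·722 − 125·335 = 58·722 − 125·(1779 − 2·722) = −125·1779 + 308·722; that is, 722·308 + 1779·(-125) = 1.
Times 4441: 722·1367828 + 1779·(-555125) = 4441, so (1367828, -555125) solves it.
Subtracting 768·1779 from m and adding 768·722 to n gives the tidier solution (1556, -629).
Check: 722·1556 + 1779·(-629) = 1123432 − 1118991 = 4441. ✓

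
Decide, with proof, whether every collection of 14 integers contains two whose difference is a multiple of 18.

No; for instance {36, 37, 38, 39, 40, 41, 42, 43, 44, 45, 46, 47, 48, 49} is a counterexample.

Try 14 consecutive integers, 36, 37, …, 49. Their remainders mod 18 are 0, 1, 2, 3, 4, 5, 6, 7, 8, 9, 10, 11, 12, 13 — pairwise different, as any 14 ≤ 18 consecutive integers have distinct residues.
Any two of them differ by at most 13 < 18 and by at least 1, so no difference is a multiple of 18.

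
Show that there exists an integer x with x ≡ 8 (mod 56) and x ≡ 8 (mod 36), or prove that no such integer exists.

x = 8

gcd(56, 36) = 4. A simultaneous solution exists iff 8 ≡ 8 (mod 4); here 8 mod 4 = 0 = 8 mod 4, so it does.
The smallest candidate x = 8 works directly: 8 ≡ 8 (mod 36).
Indeed 8 ≡ 8 (mod 56) and 8 ≡ 8 (mod 36).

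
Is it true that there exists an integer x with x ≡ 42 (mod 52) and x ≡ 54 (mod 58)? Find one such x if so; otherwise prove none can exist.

x = 1446

The moduli are not coprime: gcd(52, 58) = 2. Compatibility requires 2 ∣ (54 − 42) = 12, which holds, so solutions exist.
Put x = 42 + 52t, so we need 52t ≡ 12 (mod 58), equivalently (divide by 2) 26t ≡ 6 (mod 29).
Since 26·19 = 494 = 17·29 + 1, the inverse of 26 mod 29 is 19.
Therefore t ≡ 19·6 = 114 ≡ 27 (mod 29).
Then x = 42 + 52·27 = 1446.
Indeed 1446 ≡ 42 (mod 52) and 1446 ≡ 54 (mod 58).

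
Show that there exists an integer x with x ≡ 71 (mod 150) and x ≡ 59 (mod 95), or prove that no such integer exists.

Reduce both congruences modulo 5, which divides 150 and 95: they say x ≡ 71 (mod 5) and x ≡ 59 (mod 5).
These are incompatible: 71 − 59 = 12 is not divisible by 5.
Hence the system has no solution.

No such integer exists.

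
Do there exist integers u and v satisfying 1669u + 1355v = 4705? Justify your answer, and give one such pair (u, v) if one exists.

u = 330, v = -403

1669 and 1355 are coprime, so 1669u + 1355v ranges over all of ℤ.
Run the Euclidean algorithm on 1669 and 1355: 1669 = 1·1355 + 314, 1355 = 4·314 + 99, 314 = 3·99 + 17, 99 = 5·17 + 14, 17 = 1·14 + 3, 14 = 4·3 + 2, 3 = 1·2 + 1, 2 = 2·1 + 0.
Back-substituting, 1 = 3 − 1·2 = 3 − (14 − 4·3) = −14 + 5·3 = −14 + 5·(17 − 1·14) = 5·17 − 6·14 = 5·17 − 6·(99 − 5·17) = −6·99 + 35·17 = −6·99 + 35·(314 − 3·99) = 35·314 − 111·99 = 35·314 − 111·(1355 − 4·314) = −111·1355 + 479·314 = −111·1355 + 479·(1669 − 1·1355) = 479·1669 − 590·1355; that is, 1669·479 + 1355·(-590) = 1.
Times 4705: 1669·2253695 + 1355·(-2775950) = 4705, so (2253695, -2775950) solves it.
The general solution is u = 2253695 + 1355k, v = -2775950 − 1669k; taking k = -1663 gives the smaller pair u = 330, v = -403.
Indeed 1669·330 + 1355·(-403) = 550770 − 546065 = 4705.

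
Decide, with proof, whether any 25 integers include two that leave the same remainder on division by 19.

Yes.

There are exactly 19 possible remainders on division by 19.
Placing 25 integers into 19 classes, some class receives at least two — say a and b.
So a and b have equal remainders mod 19, which is exactly what was to be shown.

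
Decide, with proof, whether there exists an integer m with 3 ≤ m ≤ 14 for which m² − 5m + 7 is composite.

m = 14

At m = 14: 14² − 5·14 + 7 = 133 = 7·19, which is composite.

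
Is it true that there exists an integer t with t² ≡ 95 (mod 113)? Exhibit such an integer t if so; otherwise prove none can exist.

t = 35 works: 35² = 1225, and 1225 − 95 = 1130 = 10·113.

t = 35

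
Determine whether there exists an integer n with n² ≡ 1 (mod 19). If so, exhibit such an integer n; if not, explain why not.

Take n = 1. Then 1² = 1, and since 0 ≤ 1 < 19 this is already reduced: 1² ≡ 1 (mod 19).

n = 1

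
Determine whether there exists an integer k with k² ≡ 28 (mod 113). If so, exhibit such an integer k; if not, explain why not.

Take k = 49. Then 49² = 2401 = 21·113 + 28, so 49² ≡ 28 (mod 113).

k = 49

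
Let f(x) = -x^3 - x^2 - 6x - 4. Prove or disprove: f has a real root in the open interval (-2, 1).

f(-2) = 12 and f(1) = -12, which have opposite signs.
As a polynomial, f is continuous on every closed interval.
By the Intermediate Value Theorem, f takes the value 0 somewhere in the open interval.

Such a root exists.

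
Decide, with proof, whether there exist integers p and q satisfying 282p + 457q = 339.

282 and 457 are coprime, so 282p + 457q ranges over all of ℤ.
Dividing repeatedly: 457 = 1·282 + 175, 282 = 1·175 + 107, 175 = 1·107 + 68, 107 = 1·68 + 39, 68 = 1·39 + 29, 39 = 1·29 + 10, 29 = 2·10 + 9, 10 = 1·9 + 1, 9 = 9·1 + 0.
Unwinding: 1 = 10 − 1·9 = 10 − (29 − 2·10) = −29 + 3·10 = −29 + 3·(39 − 1·29) = 3·39 − 4·29 = 3·39 − 4·(68 − 1·39) = −4·68 + 7·39 = −4·68 + 7·(107 − 1·68) = 7·107 − 11·68 = 7·107 − 11·(175 − 1·107) = −11·175 + 18·107 = −11·175 + 18·(282 − 1·175) = 18·282 − 29·175 = 18·282 − 29·(457 − 1·282) = −29·457 + 47·282, i.e. 282·47 + 457·(-29) = 1.
Times 339: 282·15933 + 457·(-9831) = 339, so (15933, -9831) solves it.
Subtracting 34·457 from p and adding 34·282 to q gives the tidier solution (395, -243).
Indeed 282·395 + 457·(-243) = 111390 − 111051 = 339.

p = 395, q = -243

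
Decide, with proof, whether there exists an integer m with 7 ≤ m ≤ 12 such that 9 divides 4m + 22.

m = 8

Try m = 8: 4·8 + 22 = 54 = 6·9, which is divisible by 9.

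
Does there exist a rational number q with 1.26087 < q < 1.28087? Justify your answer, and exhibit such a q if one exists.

q = 14/11

Multiplying by 11: 11·1.26087 = 13.86957 and 11·1.28087 = 14.08957, so the integer 14 lies strictly between them.
Hence 14/11 is a rational number with 1.26087 < 14/11 < 1.28087.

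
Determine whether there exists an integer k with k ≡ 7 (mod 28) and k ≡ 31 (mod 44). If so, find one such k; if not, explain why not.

Here gcd(28, 44) = 4, and both 7 and 31 leave remainder 3 mod 4, so the system is consistent.
Step through k = 7, 7 + 28, 7 + 2·28, …: the values 7, 35, 63, 91, 119 reduce mod 44 to 7, 35, 19, 3, 31. The value 119 hits 31.
Indeed 119 ≡ 7 (mod 28) and 119 ≡ 31 (mod 44).

k = 119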